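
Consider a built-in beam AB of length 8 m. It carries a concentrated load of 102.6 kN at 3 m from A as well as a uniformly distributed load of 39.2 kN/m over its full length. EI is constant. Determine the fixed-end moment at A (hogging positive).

Take the two fixed-end moments M_A, M_B as redundants; the released structure is the simple span AB.
On the primary (simply-supported) span, the end slopes from the loading are:
  at A: point load 102.6 at a = 3: Pab(L + b)/(6LEI) = 416.8/EI
  at B: point load 102.6 at a = 3: Pab(L + a)/(6LEI) = 352.7/EI
  at A: UDL 39.2: wL³/(24EI) = 836.3/EI
  at B: UDL 39.2: wL³/(24EI) = 836.3/EI
  θ_A0 = 1253/EI,  θ_B0 = 1189/EI
Flexibility coefficients: a unit moment at one end gives L/(3EI) there and L/(6EI) at the far end, so f₁₁ = f₂₂ = 2.667/EI and f₁₂ = f₂₁ = 1.333/EI.
Compatibility — zero rotation at each built-in end:
  2.667 M_A + 1.333 M_B = 1253
  1.333 M_A + 2.667 M_B = 1189
Solving the pair gives M_A = 329.3 kN·m and M_B = 281.2 kN·m (hogging).

M_A = 329.3 kN·m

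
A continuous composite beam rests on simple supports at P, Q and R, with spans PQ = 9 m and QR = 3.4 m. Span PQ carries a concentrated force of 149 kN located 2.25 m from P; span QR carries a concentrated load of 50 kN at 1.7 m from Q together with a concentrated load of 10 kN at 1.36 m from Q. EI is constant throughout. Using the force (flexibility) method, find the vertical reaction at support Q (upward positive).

Insert a hinge at Q; M_Q is the redundant, and each span becomes simply supported.
End slopes at the hinge Q, treating each span as simply supported:
  span PQ: point load 149 at a = 2.25: Pab(L + a)/(6LEI) = 471.4/EI
  span QR: point load 50 at a = 1.7: Pab(L + b)/(6LEI) = 36.12/EI
  span QR: point load 10 at a = 1.36: Pab(L + b)/(6LEI) = 7.398/EI
  relative rotation θ_0 = (471.4 + 43.52)/EI = 515/EI
A unit hogging moment at Q produces rotation L₁/(3EI) + L₂/(3EI) = 4.133/EI.
Slope continuity at Q: θ_0 = M_Q·4.133/EI, so M_Q = 515/4.133 = 124.6 kN·m (hogging).
Span PQ, ΣM about P with M_Q applied at Q: R_Q^{PQ}·9 = 335.2 + 124.6, so R_Q^{PQ} = 51.09 kN and R_P = 149 − 51.09 = 97.91 kN.
Span QR, ΣM about R: R_Q^{QR}·3.4 = 105.4 + 124.6, so R_Q^{QR} = 67.64 kN and R_R = 60 − 67.64 = -7.644 kN.
R_Q = 51.09 + 67.64 = 118.7 kN.

R_Q = 118.7 kN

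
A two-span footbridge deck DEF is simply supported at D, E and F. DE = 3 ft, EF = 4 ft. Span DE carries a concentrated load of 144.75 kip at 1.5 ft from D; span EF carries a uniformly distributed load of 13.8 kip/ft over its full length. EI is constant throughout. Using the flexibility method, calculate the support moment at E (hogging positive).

M_E = 50.67 kip·ft

Insert a hinge at E; M_E is the redundant, and each span becomes simply supported.
Rotations at E on the released spans (each span's end-slope, ×1/EI):
  span DE: point load 144.75 at a = 1.5: Pab(L + a)/(6LEI) = 81.42/EI
  span EF: UDL 13.8: wL³/(24EI) = 36.8/EI
  relative rotation θ_0 = (81.42 + 36.8)/EI = 118.2/EI
A unit hogging moment at E produces rotation L₁/(3EI) + L₂/(3EI) = 2.333/EI.
Slope continuity at E: θ_0 = M_E·2.333/EI, so M_E = 118.2/2.333 = 50.67 kip·ft (hogging).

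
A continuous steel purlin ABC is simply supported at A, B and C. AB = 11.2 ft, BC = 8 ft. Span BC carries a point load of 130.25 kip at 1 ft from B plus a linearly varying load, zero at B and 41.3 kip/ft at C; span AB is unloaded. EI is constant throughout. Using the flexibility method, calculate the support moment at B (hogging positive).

M_B = 108.8 kip·ft

Release continuity at B by inserting a hinge; the redundant is the internal moment M_B. The primary structure is two simply-supported spans AB and BC.
Discontinuity in slope at B on the released structure — sum the simple-span end rotations:
  span BC: point load 130.25 at a = 1: Pab(L + b)/(6LEI) = 284.9/EI
  span BC: triangular load, peak 41.3: 7w₀L³/(360EI) = 411.2/EI
  relative rotation θ_0 = (0 + 696.1)/EI = 696.1/EI
A unit hogging moment at B produces rotation L₁/(3EI) + L₂/(3EI) = 6.4/EI.
Compatibility: M_B·(L₁+L₂)/(3EI) = θ_0, giving M_B = 108.8 kip·ft (hogging).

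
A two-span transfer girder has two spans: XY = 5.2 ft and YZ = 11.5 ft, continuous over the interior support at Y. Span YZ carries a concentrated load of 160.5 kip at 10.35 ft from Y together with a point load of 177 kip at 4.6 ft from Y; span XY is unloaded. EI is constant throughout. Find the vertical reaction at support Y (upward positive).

R_Y = 215 kip

Insert a hinge at Y; M_Y is the redundant, and each span becomes simply supported.
Rotations at Y on the released spans (each span's end-slope, ×1/EI):
  span YZ: point load 160.5 at a = 10.35: Pab(L + b)/(6LEI) = 350.2/EI
  span YZ: point load 177 at a = 4.6: Pab(L + b)/(6LEI) = 1498/EI
  relative rotation θ_0 = (0 + 1848)/EI = 1848/EI
A unit hogging moment at Y produces rotation L₁/(3EI) + L₂/(3EI) = 5.567/EI.
Compatibility: M_Y·(L₁+L₂)/(3EI) = θ_0, giving M_Y = 332 kip·ft (hogging).
Span XY, ΣM about X with M_Y applied at Y: R_Y^{XY}·5.2 = 0 + 332, so R_Y^{XY} = 63.85 kip and R_X = 0 − 63.85 = -63.85 kip.
Span YZ, ΣM about Z: R_Y^{YZ}·11.5 = 1406 + 332, so R_Y^{YZ} = 151.1 kip and R_Z = 337.5 − 151.1 = 186.4 kip.
R_Y = 63.85 + 151.1 = 215 kip.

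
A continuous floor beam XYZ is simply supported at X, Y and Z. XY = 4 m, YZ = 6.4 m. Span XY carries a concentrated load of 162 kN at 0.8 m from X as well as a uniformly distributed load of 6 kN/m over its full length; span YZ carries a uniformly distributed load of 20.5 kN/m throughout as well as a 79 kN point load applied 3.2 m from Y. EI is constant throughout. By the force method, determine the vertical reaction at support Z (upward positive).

Take M_Y as the redundant. Released structure: two simple spans XY and YZ with a hinge at Y.
End slopes at the hinge Y, treating each span as simply supported:
  span XY: point load 162 at a = 0.8: Pab(L + a)/(6LEI) = 82.94/EI
  span XY: UDL 6: wL³/(24EI) = 16/EI
  span YZ: UDL 20.5: wL³/(24EI) = 223.9/EI
  span YZ: point load 79 at a = 3.2: Pab(L + b)/(6LEI) = 202.2/EI
  relative rotation θ_0 = (98.94 + 426.2)/EI = 525.1/EI
A unit hogging moment at Y produces rotation L₁/(3EI) + L₂/(3EI) = 3.467/EI.
Slope continuity at Y: θ_0 = M_Y·3.467/EI, so M_Y = 525.1/3.467 = 151.5 kN·m (hogging).
Span YZ, ΣM about Z: R_Y^{YZ}·6.4 = 672.6 + 151.5, so R_Y^{YZ} = 128.8 kN and R_Z = 210.2 − 128.8 = 81.43 kN.

R_Z = 81.43 kN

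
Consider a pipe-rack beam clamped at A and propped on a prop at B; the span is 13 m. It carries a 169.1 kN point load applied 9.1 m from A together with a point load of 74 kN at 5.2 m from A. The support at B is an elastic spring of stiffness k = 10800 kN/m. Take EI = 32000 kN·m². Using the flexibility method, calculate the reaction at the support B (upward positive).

Release the roller at B. Primary structure: cantilever fixed at A.
Deflection at B on the released cantilever, summing each load's contribution:
  point load 169.1 at a = 9.1: Pa²(3L − a)/(6EI) = 69782/EI
  point load 74 at a = 5.2: Pa²(3L − a)/(6EI) = 11272/EI
  δ_0 = 81055/EI
Tip deflection under a unit load at B: L³/(3EI) = 732.3/EI.
With EI = 32000 kN·m²: δ_0 = 2.533 m and δ_{BB} = 0.022885 m/kN.
Compatibility — the spring shortens by R_B/k under the reaction it provides: δ_0 − R_B·δ_{BB} = R_B/k. With 1/k = 0.000093 m/kN, R_B = δ_0 / (δ_{BB} + 1/k) = 2.533 / (0.022885 + 0.000093) = 110.2 kN.

R_B = 110.2 kN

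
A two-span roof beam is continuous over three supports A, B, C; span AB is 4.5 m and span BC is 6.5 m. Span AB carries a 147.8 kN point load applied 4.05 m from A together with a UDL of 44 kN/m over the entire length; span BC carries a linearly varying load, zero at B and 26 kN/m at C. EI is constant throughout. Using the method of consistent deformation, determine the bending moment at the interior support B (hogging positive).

M_B = 106.7 kN·m

Release continuity at B by inserting a hinge; the redundant is the internal moment M_B. The primary structure is two simply-supported spans AB and BC.
Discontinuity in slope at B on the released structure — sum the simple-span end rotations:
  span AB: point load 147.8 at a = 4.05: Pab(L + a)/(6LEI) = 85.3/EI
  span AB: UDL 44: wL³/(24EI) = 167.1/EI
  span BC: triangular load, peak 26: 7w₀L³/(360EI) = 138.8/EI
  relative rotation θ_0 = (252.4 + 138.8)/EI = 391.2/EI
A unit hogging moment at B produces rotation L₁/(3EI) + L₂/(3EI) = 3.667/EI.
Compatibility: M_B·(L₁+L₂)/(3EI) = θ_0, giving M_B = 106.7 kN·m (hogging).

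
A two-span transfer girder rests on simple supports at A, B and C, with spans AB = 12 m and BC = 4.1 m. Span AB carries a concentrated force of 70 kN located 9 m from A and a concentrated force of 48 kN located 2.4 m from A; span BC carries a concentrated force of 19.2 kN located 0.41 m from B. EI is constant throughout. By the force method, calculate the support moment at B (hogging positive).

Release continuity at B by inserting a hinge; the redundant is the internal moment M_B. The primary structure is two simply-supported spans AB and BC.
End slopes at the hinge B, treating each span as simply supported:
  span AB: point load 70 at a = 9: Pab(L + a)/(6LEI) = 551.2/EI
  span AB: point load 48 at a = 2.4: Pab(L + a)/(6LEI) = 221.2/EI
  span BC: point load 19.2 at a = 0.41: Pab(L + b)/(6LEI) = 9.198/EI
  relative rotation θ_0 = (772.4 + 9.198)/EI = 781.6/EI
A unit hogging moment at B produces rotation L₁/(3EI) + L₂/(3EI) = 5.367/EI.
Slope continuity at B: θ_0 = M_B·5.367/EI, so M_B = 781.6/5.367 = 145.6 kN·m (hogging).

M_B = 145.6 kN·m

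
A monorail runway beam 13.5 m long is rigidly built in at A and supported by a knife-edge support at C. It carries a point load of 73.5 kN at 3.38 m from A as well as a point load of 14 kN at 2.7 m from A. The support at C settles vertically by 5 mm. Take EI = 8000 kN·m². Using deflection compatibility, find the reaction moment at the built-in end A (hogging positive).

Take the reaction at C as the redundant and release it; the primary structure is a cantilever fixed at A.
Deflection at C on the released cantilever, summing each load's contribution:
  point load 73.5 at a = 3.38: Pa²(3L − a)/(6EI) = 5195/EI
  point load 14 at a = 2.7: Pa²(3L − a)/(6EI) = 643/EI
  δ_0 = 5838/EI
Tip deflection under a unit load at C: L³/(3EI) = 820.1/EI.
With EI = 8000 kN·m²: δ_0 = 0.72974 m and δ_{CC} = 0.10252 m/kN.
Compatibility — the beam at C must follow the support down by 0.005 m: δ_0 − R_C·δ_{CC} = 0.005, so R_C = (0.72974 − 0.005)/0.10252 = 7.07 kN.
Moment equilibrium about A: M_A = Σ(load moments about A) − R_C·L = 286.2 − 7.07×13.5 = 190.8 kN·m.

M_A = 190.8 kN·m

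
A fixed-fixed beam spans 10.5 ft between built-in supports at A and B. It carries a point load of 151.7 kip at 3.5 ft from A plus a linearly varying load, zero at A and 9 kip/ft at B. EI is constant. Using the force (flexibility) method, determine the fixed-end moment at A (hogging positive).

Release both end moments; the primary structure is a simply-supported span AB with redundants M_A and M_B.
End rotations of the released simple span under the applied load (×1/EI):
  at A: point load 151.7 at a = 3.5: Pab(L + b)/(6LEI) = 1032/EI
  at B: point load 151.7 at a = 3.5: Pab(L + a)/(6LEI) = 825.9/EI
  at A: triangular load, peak 9: 7w₀L³/(360EI) = 202.6/EI
  at B: triangular load, peak 9: w₀L³/(45EI) = 231.5/EI
  θ_A0 = 1235/EI,  θ_B0 = 1057/EI
Flexibility coefficients: a unit moment at one end gives L/(3EI) there and L/(6EI) at the far end, so f₁₁ = f₂₂ = 3.5/EI and f₁₂ = f₂₁ = 1.75/EI.
Compatibility — zero rotation at each built-in end:
  3.5 M_A + 1.75 M_B = 1235
  1.75 M_A + 3.5 M_B = 1057
Solving the pair gives M_A = 269.1 kip·ft and M_B = 167.6 kip·ft (hogging).

M_A = 269.1 kip·ft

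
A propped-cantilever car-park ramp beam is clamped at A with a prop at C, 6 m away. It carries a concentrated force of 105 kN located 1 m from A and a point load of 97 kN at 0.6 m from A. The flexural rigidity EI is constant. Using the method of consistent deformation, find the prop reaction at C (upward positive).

R_C = 5.538 kN

Remove the prop at C; the released (primary) structure is a cantilever built in at A.
Downward deflection at the released point C due to the loads:
  point load 105 at a = 1: Pa²(3L − a)/(6EI) = 297.5/EI
  point load 97 at a = 0.6: Pa²(3L − a)/(6EI) = 101.3/EI
  δ_0 = 398.8/EI
Flexibility coefficient — unit upward force at C: δ_{CC} = L³/(3EI) = 72/EI.
The prop prevents deflection at C: R_C = δ_0/δ_{CC} = 398.8/72 = 5.538 kN.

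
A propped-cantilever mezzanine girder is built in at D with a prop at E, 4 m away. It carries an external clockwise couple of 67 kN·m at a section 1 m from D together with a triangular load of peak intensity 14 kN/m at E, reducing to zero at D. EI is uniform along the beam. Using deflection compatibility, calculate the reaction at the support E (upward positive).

R_E = 26.39 kN

Choose R_E as the redundant. The primary structure is the cantilever fixed at D.
Deflection at E on the released cantilever, summing each load's contribution:
  clockwise couple 67 at a = 1: M₀a(2L − a)/(2EI) = 234.5/EI
  triangular load, peak 14 at the free end: 11w₀L⁴/(120EI) = 328.5/EI
  δ_0 = 563/EI
Tip deflection under a unit load at E: L³/(3EI) = 21.33/EI.
Compatibility at E: δ_0 − R_E·δ_{EE} = 0, so R_E = 563/21.33 = 26.39 kN.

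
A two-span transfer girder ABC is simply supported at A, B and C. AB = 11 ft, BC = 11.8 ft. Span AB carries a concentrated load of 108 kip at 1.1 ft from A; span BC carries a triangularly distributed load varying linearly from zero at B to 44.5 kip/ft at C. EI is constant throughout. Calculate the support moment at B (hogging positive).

Take M_B as the redundant. Released structure: two simple spans AB and BC with a hinge at B.
Rotations at B on the released spans (each span's end-slope, ×1/EI):
  span AB: point load 108 at a = 1.1: Pab(L + a)/(6LEI) = 215.6/EI
  span BC: triangular load, peak 44.5: 7w₀L³/(360EI) = 1422/EI
  relative rotation θ_0 = (215.6 + 1422)/EI = 1637/EI
A unit hogging moment at B produces rotation L₁/(3EI) + L₂/(3EI) = 7.6/EI.
Slope continuity at B: θ_0 = M_B·7.6/EI, so M_B = 1637/7.6 = 215.4 kip·ft (hogging).

M_B = 215.4 kip·ft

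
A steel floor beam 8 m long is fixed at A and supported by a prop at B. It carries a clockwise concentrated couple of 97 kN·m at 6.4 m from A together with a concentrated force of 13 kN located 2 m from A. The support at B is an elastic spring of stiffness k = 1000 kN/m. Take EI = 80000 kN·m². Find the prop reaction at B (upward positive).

R_B = 12.65 kN

Take the reaction at B as the redundant and release it; the primary structure is a cantilever fixed at A.
Free-end deflection of the primary structure under the applied loading (downward +):
  clockwise couple 97 at a = 6.4: M₀a(2L − a)/(2EI) = 2980/EI
  point load 13 at a = 2: Pa²(3L − a)/(6EI) = 190.7/EI
  δ_0 = 3171/EI
Tip deflection under a unit load at B: L³/(3EI) = 170.7/EI.
With EI = 80000 kN·m²: δ_0 = 0.039631 m and δ_{BB} = 0.002133 m/kN.
Compatibility — the spring shortens by R_B/k under the reaction it provides: δ_0 − R_B·δ_{BB} = R_B/k. With 1/k = 0.001 m/kN, R_B = δ_0 / (δ_{BB} + 1/k) = 0.039631 / (0.002133 + 0.001) = 12.65 kN.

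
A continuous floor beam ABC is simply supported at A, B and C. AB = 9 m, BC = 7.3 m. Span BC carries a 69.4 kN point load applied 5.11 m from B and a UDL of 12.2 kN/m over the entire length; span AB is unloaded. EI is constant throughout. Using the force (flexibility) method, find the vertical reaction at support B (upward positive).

Release continuity at B by inserting a hinge; the redundant is the internal moment M_B. The primary structure is two simply-supported spans AB and BC.
End slopes at the hinge B, treating each span as simply supported:
  span BC: point load 69.4 at a = 5.11: Pab(L + b)/(6LEI) = 168.3/EI
  span BC: UDL 12.2: wL³/(24EI) = 197.8/EI
  relative rotation θ_0 = (0 + 366)/EI = 366/EI
A unit hogging moment at B produces rotation L₁/(3EI) + L₂/(3EI) = 5.433/EI.
Slope continuity at B: θ_0 = M_B·5.433/EI, so M_B = 366/5.433 = 67.37 kN·m (hogging).
Span AB, ΣM about A with M_B applied at B: R_B^{AB}·9 = 0 + 67.37, so R_B^{AB} = 7.485 kN and R_A = 0 − 7.485 = -7.485 kN.
Span BC, ΣM about C: R_B^{BC}·7.3 = 477.1 + 67.37, so R_B^{BC} = 74.58 kN and R_C = 158.5 − 74.58 = 83.88 kN.
R_B = 7.485 + 74.58 = 82.06 kN.

R_B = 82.06 kN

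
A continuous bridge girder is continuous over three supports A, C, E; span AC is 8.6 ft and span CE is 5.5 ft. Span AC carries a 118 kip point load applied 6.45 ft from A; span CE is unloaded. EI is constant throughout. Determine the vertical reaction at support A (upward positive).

R_A = 17.69 kip

Insert a hinge at C; M_C is the redundant, and each span becomes simply supported.
Discontinuity in slope at C on the released structure — sum the simple-span end rotations:
  span AC: point load 118 at a = 6.45: Pab(L + a)/(6LEI) = 477.3/EI
  relative rotation θ_0 = (477.3 + 0)/EI = 477.3/EI
A unit hogging moment at C produces rotation L₁/(3EI) + L₂/(3EI) = 4.7/EI.
Slope continuity at C: θ_0 = M_C·4.7/EI, so M_C = 477.3/4.7 = 101.5 kip·ft (hogging).
Span AC, ΣM about A with M_C applied at C: R_C^{AC}·8.6 = 761.1 + 101.5, so R_C^{AC} = 100.3 kip and R_A = 118 − 100.3 = 17.69 kip.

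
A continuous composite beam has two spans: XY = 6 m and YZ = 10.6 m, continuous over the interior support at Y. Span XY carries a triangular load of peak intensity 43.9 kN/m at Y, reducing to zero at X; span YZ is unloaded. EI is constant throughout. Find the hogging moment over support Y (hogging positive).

M_Y = 38.08 kN·m

Insert a hinge at Y; M_Y is the redundant, and each span becomes simply supported.
End slopes at the hinge Y, treating each span as simply supported:
  span XY: triangular load, peak 43.9: w₀L³/(45EI) = 210.7/EI
  relative rotation θ_0 = (210.7 + 0)/EI = 210.7/EI
A unit hogging moment at Y produces rotation L₁/(3EI) + L₂/(3EI) = 5.533/EI.
Compatibility: M_Y·(L₁+L₂)/(3EI) = θ_0, giving M_Y = 38.08 kN·m (hogging).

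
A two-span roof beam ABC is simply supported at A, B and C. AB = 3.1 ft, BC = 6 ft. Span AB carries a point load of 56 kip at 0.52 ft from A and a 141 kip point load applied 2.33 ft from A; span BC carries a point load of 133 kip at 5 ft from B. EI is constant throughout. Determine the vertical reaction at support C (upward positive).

R_C = 98.87 kip

Release continuity at B by inserting a hinge; the redundant is the internal moment M_B. The primary structure is two simply-supported spans AB and BC.
End slopes at the hinge B, treating each span as simply supported:
  span AB: point load 56 at a = 0.52: Pab(L + a)/(6LEI) = 14.62/EI
  span AB: point load 141 at a = 2.33: Pab(L + a)/(6LEI) = 73.85/EI
  span BC: point load 133 at a = 5: Pab(L + b)/(6LEI) = 129.3/EI
  relative rotation θ_0 = (88.47 + 129.3)/EI = 217.8/EI
A unit hogging moment at B produces rotation L₁/(3EI) + L₂/(3EI) = 3.033/EI.
Compatibility: M_B·(L₁+L₂)/(3EI) = θ_0, giving M_B = 71.79 kip·ft (hogging).
Span BC, ΣM about C: R_B^{BC}·6 = 133 + 71.79, so R_B^{BC} = 34.13 kip and R_C = 133 − 34.13 = 98.87 kip.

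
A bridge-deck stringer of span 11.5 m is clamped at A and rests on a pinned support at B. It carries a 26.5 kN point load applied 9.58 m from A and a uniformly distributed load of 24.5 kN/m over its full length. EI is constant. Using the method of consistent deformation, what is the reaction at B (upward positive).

R_B = 125.6 kN

Take the reaction at B as the redundant and release it; the primary structure is a cantilever fixed at A.
Free-end deflection of the primary structure under the applied loading (downward +):
  point load 26.5 at a = 9.58: Pa²(3L − a)/(6EI) = 10101/EI
  UDL 24.5: wL⁴/(8EI) = 53563/EI
  δ_0 = 63665/EI
Tip deflection under a unit load at B: L³/(3EI) = 507/EI.
The prop prevents deflection at B: R_B = δ_0/δ_{BB} = 63665/507 = 125.6 kN.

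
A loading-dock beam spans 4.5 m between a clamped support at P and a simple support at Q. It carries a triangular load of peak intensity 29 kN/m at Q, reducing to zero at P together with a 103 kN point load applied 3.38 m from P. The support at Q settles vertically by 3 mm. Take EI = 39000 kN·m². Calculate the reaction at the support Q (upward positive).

Remove the prop at Q; the released (primary) structure is a cantilever built in at P.
Primary-structure tip deflection at Q by superposition:
  triangular load, peak 29 at the free end: 11w₀L⁴/(120EI) = 1090/EI
  point load 103 at a = 3.38: Pa²(3L − a)/(6EI) = 1985/EI
  δ_0 = 3075/EI
Tip deflection under a unit load at Q: L³/(3EI) = 30.38/EI.
With EI = 39000 kN·m²: δ_0 = 0.078841 m and δ_{QQ} = 0.000779 m/kN.
Compatibility — the beam at Q must follow the support down by 0.003 m: δ_0 − R_Q·δ_{QQ} = 0.003, so R_Q = (0.078841 − 0.003)/0.000779 = 97.38 kN.

R_Q = 97.38 kN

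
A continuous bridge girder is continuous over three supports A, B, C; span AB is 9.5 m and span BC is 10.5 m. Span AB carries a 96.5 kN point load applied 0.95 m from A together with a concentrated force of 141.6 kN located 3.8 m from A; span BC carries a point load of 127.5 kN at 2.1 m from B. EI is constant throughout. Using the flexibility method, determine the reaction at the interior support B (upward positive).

Release continuity at B by inserting a hinge; the redundant is the internal moment M_B. The primary structure is two simply-supported spans AB and BC.
End slopes at the hinge B, treating each span as simply supported:
  span AB: point load 96.5 at a = 0.95: Pab(L + a)/(6LEI) = 143.7/EI
  span AB: point load 141.6 at a = 3.8: Pab(L + a)/(6LEI) = 715.6/EI
  span BC: point load 127.5 at a = 2.1: Pab(L + b)/(6LEI) = 674.7/EI
  relative rotation θ_0 = (859.3 + 674.7)/EI = 1534/EI
A unit hogging moment at B produces rotation L₁/(3EI) + L₂/(3EI) = 6.667/EI.
Compatibility: M_B·(L₁+L₂)/(3EI) = θ_0, giving M_B = 230.1 kN·m (hogging).
Span AB, ΣM about A with M_B applied at B: R_B^{AB}·9.5 = 629.8 + 230.1, so R_B^{AB} = 90.51 kN and R_A = 238.1 − 90.51 = 147.6 kN.
Span BC, ΣM about C: R_B^{BC}·10.5 = 1071 + 230.1, so R_B^{BC} = 123.9 kN and R_C = 127.5 − 123.9 = 3.585 kN.
R_B = 90.51 + 123.9 = 214.4 kN.

R_B = 214.4 kN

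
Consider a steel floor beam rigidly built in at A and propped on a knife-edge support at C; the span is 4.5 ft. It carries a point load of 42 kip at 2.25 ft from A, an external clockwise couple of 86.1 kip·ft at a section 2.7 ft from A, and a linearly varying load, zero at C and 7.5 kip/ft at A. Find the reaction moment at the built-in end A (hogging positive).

M_A = 23.18 kip·ft

Release the roller at C. Primary structure: cantilever fixed at A.
Primary-structure tip deflection at C by superposition:
  point load 42 at a = 2.25: Pa²(3L − a)/(6EI) = 398.7/EI
  clockwise couple 86.1 at a = 2.7: M₀a(2L − a)/(2EI) = 732.3/EI
  triangular load, peak 7.5 at the fixed end: w₀L⁴/(30EI) = 102.5/EI
  δ_0 = 1233/EI
Tip deflection under a unit load at C: L³/(3EI) = 30.38/EI.
Compatibility at C: δ_0 − R_C·δ_{CC} = 0, so R_C = 1233/30.38 = 40.61 kip.
Moment equilibrium about A: M_A = Σ(load moments about A) − R_C·L = 205.9 − 40.61×4.5 = 23.18 kip·ft.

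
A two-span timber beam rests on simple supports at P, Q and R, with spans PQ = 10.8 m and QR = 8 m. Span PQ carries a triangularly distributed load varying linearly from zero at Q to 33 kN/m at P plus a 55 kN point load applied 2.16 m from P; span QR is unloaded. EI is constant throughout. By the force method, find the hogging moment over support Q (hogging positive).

M_Q = 161.7 kN·m

Release continuity at Q by inserting a hinge; the redundant is the internal moment M_Q. The primary structure is two simply-supported spans PQ and QR.
Rotations at Q on the released spans (each span's end-slope, ×1/EI):
  span PQ: triangular load, peak 33: 7w₀L³/(360EI) = 808.3/EI
  span PQ: point load 55 at a = 2.16: Pab(L + a)/(6LEI) = 205.3/EI
  relative rotation θ_0 = (1014 + 0)/EI = 1014/EI
A unit hogging moment at Q produces rotation L₁/(3EI) + L₂/(3EI) = 6.267/EI.
Compatibility: M_Q·(L₁+L₂)/(3EI) = θ_0, giving M_Q = 161.7 kN·m (hogging).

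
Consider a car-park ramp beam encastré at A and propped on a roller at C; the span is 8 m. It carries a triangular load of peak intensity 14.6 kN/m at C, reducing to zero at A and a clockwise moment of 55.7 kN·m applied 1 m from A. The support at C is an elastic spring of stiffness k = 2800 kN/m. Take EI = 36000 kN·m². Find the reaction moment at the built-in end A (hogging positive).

M_A = 110 kN·m

Choose R_C as the redundant. The primary structure is the cantilever fixed at A.
Downward deflection at the released point C due to the loads:
  triangular load, peak 14.6 at the free end: 11w₀L⁴/(120EI) = 5482/EI
  clockwise couple 55.7 at a = 1: M₀a(2L − a)/(2EI) = 417.8/EI
  δ_0 = 5900/EI
Flexibility coefficient — unit upward force at C: δ_{CC} = L³/(3EI) = 170.7/EI.
With EI = 36000 kN·m²: δ_0 = 0.16388 m and δ_{CC} = 0.004741 m/kN.
Compatibility — the spring shortens by R_C/k under the reaction it provides: δ_0 − R_C·δ_{CC} = R_C/k. With 1/k = 0.000357 m/kN, R_C = δ_0 / (δ_{CC} + 1/k) = 0.16388 / (0.004741 + 0.000357) = 32.15 kN.
Moment equilibrium about A: M_A = Σ(load moments about A) − R_C·L = 367.2 − 32.15×8 = 110 kN·m.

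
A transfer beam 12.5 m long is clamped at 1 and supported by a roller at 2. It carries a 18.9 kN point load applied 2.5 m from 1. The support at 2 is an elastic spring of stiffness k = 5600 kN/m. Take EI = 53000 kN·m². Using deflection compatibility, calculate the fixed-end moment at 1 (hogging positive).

Choose R_2 as the redundant. The primary structure is the cantilever fixed at 1.
Deflection at 2 on the released cantilever, summing each load's contribution:
  point load 18.9 at a = 2.5: Pa²(3L − a)/(6EI) = 689.1/EI
Flexibility coefficient — unit upward force at 2: δ_{22} = L³/(3EI) = 651/EI.
With EI = 53000 kN·m²: δ_0 = 0.013001 m and δ_{22} = 0.012284 m/kN.
Compatibility — the spring shortens by R_2/k under the reaction it provides: δ_0 − R_2·δ_{22} = R_2/k. With 1/k = 0.000179 m/kN, R_2 = δ_0 / (δ_{22} + 1/k) = 0.013001 / (0.012284 + 0.000179) = 1.043 kN.
Moment equilibrium about 1: M_1 = Σ(load moments about 1) − R_2·L = 47.25 − 1.043×12.5 = 34.21 kN·m.

M_1 = 34.21 kN·m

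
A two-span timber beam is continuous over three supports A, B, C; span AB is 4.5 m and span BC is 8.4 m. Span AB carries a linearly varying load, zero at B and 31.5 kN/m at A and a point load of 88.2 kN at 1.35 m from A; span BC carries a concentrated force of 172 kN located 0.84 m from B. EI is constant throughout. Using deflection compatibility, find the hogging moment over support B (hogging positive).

Release continuity at B by inserting a hinge; the redundant is the internal moment M_B. The primary structure is two simply-supported spans AB and BC.
End slopes at the hinge B, treating each span as simply supported:
  span AB: triangular load, peak 31.5: 7w₀L³/(360EI) = 55.81/EI
  span AB: point load 88.2 at a = 1.35: Pab(L + a)/(6LEI) = 81.27/EI
  span BC: point load 172 at a = 0.84: Pab(L + b)/(6LEI) = 345.9/EI
  relative rotation θ_0 = (137.1 + 345.9)/EI = 483/EI
A unit hogging moment at B produces rotation L₁/(3EI) + L₂/(3EI) = 4.3/EI.
Slope continuity at B: θ_0 = M_B·4.3/EI, so M_B = 483/4.3 = 112.3 kN·m (hogging).

M_B = 112.3 kN·m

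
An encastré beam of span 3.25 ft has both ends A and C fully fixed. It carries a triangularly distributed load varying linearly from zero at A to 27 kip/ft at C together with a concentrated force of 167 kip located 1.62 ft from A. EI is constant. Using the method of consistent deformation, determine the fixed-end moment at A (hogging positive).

M_A = 77.56 kip·ft

Release both end moments; the primary structure is a simply-supported span AC with redundants M_A and M_C.
On the primary (simply-supported) span, the end slopes from the loading are:
  at A: triangular load, peak 27: 7w₀L³/(360EI) = 18.02/EI
  at C: triangular load, peak 27: w₀L³/(45EI) = 20.6/EI
  at A: point load 167 at a = 1.62: Pab(L + b)/(6LEI) = 110.4/EI
  at C: point load 167 at a = 1.62: Pab(L + a)/(6LEI) = 110.1/EI
  θ_A0 = 128.4/EI,  θ_C0 = 130.7/EI
Flexibility coefficients: a unit moment at one end gives L/(3EI) there and L/(6EI) at the far end, so f₁₁ = f₂₂ = 1.083/EI and f₁₂ = f₂₁ = 0.5417/EI.
Compatibility — zero rotation at each built-in end:
  1.083 M_A + 0.5417 M_C = 128.4
  0.5417 M_A + 1.083 M_C = 130.7
Solving the pair gives M_A = 77.56 kip·ft and M_C = 81.89 kip·ft (hogging).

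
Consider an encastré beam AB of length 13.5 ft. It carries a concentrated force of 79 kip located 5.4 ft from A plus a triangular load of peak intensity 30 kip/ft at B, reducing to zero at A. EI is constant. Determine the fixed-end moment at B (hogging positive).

Release both end moments; the primary structure is a simply-supported span AB with redundants M_A and M_B.
On the primary (simply-supported) span, the end slopes from the loading are:
  at A: point load 79 at a = 5.4: Pab(L + b)/(6LEI) = 921.5/EI
  at B: point load 79 at a = 5.4: Pab(L + a)/(6LEI) = 806.3/EI
  at A: triangular load, peak 30: 7w₀L³/(360EI) = 1435/EI
  at B: triangular load, peak 30: w₀L³/(45EI) = 1640/EI
  θ_A0 = 2357/EI,  θ_B0 = 2447/EI
Flexibility coefficients: a unit moment at one end gives L/(3EI) there and L/(6EI) at the far end, so f₁₁ = f₂₂ = 4.5/EI and f₁₂ = f₂₁ = 2.25/EI.
Compatibility — zero rotation at each built-in end:
  4.5 M_A + 2.25 M_B = 2357
  2.25 M_A + 4.5 M_B = 2447
Solving the pair gives M_A = 335.8 kip·ft and M_B = 375.8 kip·ft (hogging).

M_B = 375.8 kip·ft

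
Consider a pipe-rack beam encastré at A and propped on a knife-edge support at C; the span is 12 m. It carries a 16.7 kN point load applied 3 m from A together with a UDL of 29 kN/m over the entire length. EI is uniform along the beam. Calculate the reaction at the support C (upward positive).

R_C = 131.9 kN

Release the roller at C. Primary structure: cantilever fixed at A.
Primary-structure tip deflection at C by superposition:
  point load 16.7 at a = 3: Pa²(3L − a)/(6EI) = 826.6/EI
  UDL 29: wL⁴/(8EI) = 75168/EI
  δ_0 = 75995/EI
Flexibility coefficient — unit upward force at C: δ_{CC} = L³/(3EI) = 576/EI.
The prop prevents deflection at C: R_C = δ_0/δ_{CC} = 75995/576 = 131.9 kN.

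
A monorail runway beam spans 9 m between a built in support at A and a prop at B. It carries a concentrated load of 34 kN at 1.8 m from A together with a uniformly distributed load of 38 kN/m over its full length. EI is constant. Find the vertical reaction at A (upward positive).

R_A = 245.8 kN

Take the reaction at B as the redundant and release it; the primary structure is a cantilever fixed at A.
Downward deflection at the released point B due to the loads:
  point load 34 at a = 1.8: Pa²(3L − a)/(6EI) = 462.7/EI
  UDL 38: wL⁴/(8EI) = 31165/EI
  δ_0 = 31627/EI
Flexibility coefficient — unit upward force at B: δ_{BB} = L³/(3EI) = 243/EI.
The prop prevents deflection at B: R_B = δ_0/δ_{BB} = 31627/243 = 130.2 kN.
Vertical equilibrium: R_A = ΣP − R_B = 376 − 130.2 = 245.8 kN.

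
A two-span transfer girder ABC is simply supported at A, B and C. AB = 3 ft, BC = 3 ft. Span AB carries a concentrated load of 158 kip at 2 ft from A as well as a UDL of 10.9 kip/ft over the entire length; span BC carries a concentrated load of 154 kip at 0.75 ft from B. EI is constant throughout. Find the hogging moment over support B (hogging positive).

Release continuity at B by inserting a hinge; the redundant is the internal moment M_B. The primary structure is two simply-supported spans AB and BC.
Rotations at B on the released spans (each span's end-slope, ×1/EI):
  span AB: point load 158 at a = 2: Pab(L + a)/(6LEI) = 87.78/EI
  span AB: UDL 10.9: wL³/(24EI) = 12.26/EI
  span BC: point load 154 at a = 0.75: Pab(L + b)/(6LEI) = 75.8/EI
  relative rotation θ_0 = (100 + 75.8)/EI = 175.8/EI
A unit hogging moment at B produces rotation L₁/(3EI) + L₂/(3EI) = 2/EI.
Compatibility: M_B·(L₁+L₂)/(3EI) = θ_0, giving M_B = 87.92 kip·ft (hogging).

M_B = 87.92 kip·ft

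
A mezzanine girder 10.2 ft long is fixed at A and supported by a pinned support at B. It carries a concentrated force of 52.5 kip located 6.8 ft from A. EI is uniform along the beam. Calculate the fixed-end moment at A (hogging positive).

Take the reaction at B as the redundant and release it; the primary structure is a cantilever fixed at A.
Downward deflection at the released point B due to the loads:
  point load 52.5 at a = 6.8: Pa²(3L − a)/(6EI) = 9629/EI
Flexibility coefficient — unit upward force at B: δ_{BB} = L³/(3EI) = 353.7/EI.
The prop prevents deflection at B: R_B = δ_0/δ_{BB} = 9629/353.7 = 27.22 kip.
Moment equilibrium about A: M_A = Σ(load moments about A) − R_B·L = 357 − 27.22×10.2 = 79.33 kip·ft.

M_A = 79.33 kip·ft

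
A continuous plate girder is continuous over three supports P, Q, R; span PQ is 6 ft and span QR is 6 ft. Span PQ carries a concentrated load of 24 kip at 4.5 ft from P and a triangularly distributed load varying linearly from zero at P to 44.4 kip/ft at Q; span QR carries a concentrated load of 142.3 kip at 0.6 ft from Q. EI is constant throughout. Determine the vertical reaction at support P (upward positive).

R_P = 33.47 kip

Release continuity at Q by inserting a hinge; the redundant is the internal moment M_Q. The primary structure is two simply-supported spans PQ and QR.
Rotations at Q on the released spans (each span's end-slope, ×1/EI):
  span PQ: point load 24 at a = 4.5: Pab(L + a)/(6LEI) = 47.25/EI
  span PQ: triangular load, peak 44.4: w₀L³/(45EI) = 213.1/EI
  span QR: point load 142.3 at a = 0.6: Pab(L + b)/(6LEI) = 146/EI
  relative rotation θ_0 = (260.4 + 146)/EI = 406.4/EI
A unit hogging moment at Q produces rotation L₁/(3EI) + L₂/(3EI) = 4/EI.
Compatibility: M_Q·(L₁+L₂)/(3EI) = θ_0, giving M_Q = 101.6 kip·ft (hogging).
Span PQ, ΣM about P with M_Q applied at Q: R_Q^{PQ}·6 = 640.8 + 101.6, so R_Q^{PQ} = 123.7 kip and R_P = 157.2 − 123.7 = 33.47 kip.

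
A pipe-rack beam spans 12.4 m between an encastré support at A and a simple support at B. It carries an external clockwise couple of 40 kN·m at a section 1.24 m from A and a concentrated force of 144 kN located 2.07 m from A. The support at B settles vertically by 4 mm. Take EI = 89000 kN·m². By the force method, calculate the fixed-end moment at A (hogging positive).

Release the roller at B. Primary structure: cantilever fixed at A.
Downward deflection at the released point B due to the loads:
  clockwise couple 40 at a = 1.24: M₀a(2L − a)/(2EI) = 584.3/EI
  point load 144 at a = 2.07: Pa²(3L − a)/(6EI) = 3613/EI
  δ_0 = 4197/EI
Flexibility coefficient — unit upward force at B: δ_{BB} = L³/(3EI) = 635.5/EI.
With EI = 89000 kN·m²: δ_0 = 0.047157 m and δ_{BB} = 0.007141 m/kN.
Compatibility — the beam at B must follow the support down by 0.004 m: δ_0 − R_B·δ_{BB} = 0.004, so R_B = (0.047157 − 0.004)/0.007141 = 6.044 kN.
Moment equilibrium about A: M_A = Σ(load moments about A) − R_B·L = 338.1 − 6.044×12.4 = 263.1 kN·m.

M_A = 263.1 kN·m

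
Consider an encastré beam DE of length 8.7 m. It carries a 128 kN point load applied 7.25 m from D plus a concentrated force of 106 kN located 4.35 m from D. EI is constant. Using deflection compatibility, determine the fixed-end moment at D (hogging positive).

Release both end moments; the primary structure is a simply-supported span DE with redundants M_D and M_E.
On the primary (simply-supported) span, the end slopes from the loading are:
  at D: point load 128 at a = 7.25: Pab(L + b)/(6LEI) = 261.6/EI
  at E: point load 128 at a = 7.25: Pab(L + a)/(6LEI) = 411.2/EI
  at D: point load 106 at a = 4.35: Pab(L + b)/(6LEI) = 501.4/EI
  at E: point load 106 at a = 4.35: Pab(L + a)/(6LEI) = 501.4/EI
  θ_D0 = 763.1/EI,  θ_E0 = 912.6/EI
Flexibility coefficients: a unit moment at one end gives L/(3EI) there and L/(6EI) at the far end, so f₁₁ = f₂₂ = 2.9/EI and f₁₂ = f₂₁ = 1.45/EI.
Compatibility — zero rotation at each built-in end:
  2.9 M_D + 1.45 M_E = 763.1
  1.45 M_D + 2.9 M_E = 912.6
Solving the pair gives M_D = 141.1 kN·m and M_E = 244.2 kN·m (hogging).

M_D = 141.1 kN·m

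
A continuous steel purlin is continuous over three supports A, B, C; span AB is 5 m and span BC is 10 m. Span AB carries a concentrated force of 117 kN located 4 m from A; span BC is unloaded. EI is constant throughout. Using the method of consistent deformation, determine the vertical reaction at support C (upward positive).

R_C = -2.808 kN

Insert a hinge at B; M_B is the redundant, and each span becomes simply supported.
Discontinuity in slope at B on the released structure — sum the simple-span end rotations:
  span AB: point load 117 at a = 4: Pab(L + a)/(6LEI) = 140.4/EI
  relative rotation θ_0 = (140.4 + 0)/EI = 140.4/EI
A unit hogging moment at B produces rotation L₁/(3EI) + L₂/(3EI) = 5/EI.
Slope continuity at B: θ_0 = M_B·5/EI, so M_B = 140.4/5 = 28.08 kN·m (hogging).
Span BC, ΣM about C: R_B^{BC}·10 = 0 + 28.08, so R_B^{BC} = 2.808 kN and R_C = 0 − 2.808 = -2.808 kN.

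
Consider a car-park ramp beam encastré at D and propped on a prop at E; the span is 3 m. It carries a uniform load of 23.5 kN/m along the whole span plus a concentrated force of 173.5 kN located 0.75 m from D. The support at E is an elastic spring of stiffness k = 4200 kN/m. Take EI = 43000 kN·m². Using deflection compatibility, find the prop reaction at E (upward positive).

Release the roller at E. Primary structure: cantilever fixed at D.
Deflection at E on the released cantilever, summing each load's contribution:
  UDL 23.5: wL⁴/(8EI) = 237.9/EI
  point load 173.5 at a = 0.75: Pa²(3L − a)/(6EI) = 134.2/EI
  δ_0 = 372.1/EI
Tip deflection under a unit load at E: L³/(3EI) = 9/EI.
With EI = 43000 kN·m²: δ_0 = 0.008654 m and δ_{EE} = 0.000209 m/kN.
Compatibility — the spring shortens by R_E/k under the reaction it provides: δ_0 − R_E·δ_{EE} = R_E/k. With 1/k = 0.000238 m/kN, R_E = δ_0 / (δ_{EE} + 1/k) = 0.008654 / (0.000209 + 0.000238) = 19.34 kN.

R_E = 19.34 kN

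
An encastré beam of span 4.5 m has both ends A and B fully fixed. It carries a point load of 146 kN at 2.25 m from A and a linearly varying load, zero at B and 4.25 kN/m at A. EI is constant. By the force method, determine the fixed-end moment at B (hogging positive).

Take the two fixed-end moments M_A, M_B as redundants; the released structure is the simple span AB.
On the primary (simply-supported) span, the end slopes from the loading are:
  at A: point load 146 at a = 2.25: Pab(L + b)/(6LEI) = 184.8/EI
  at B: point load 146 at a = 2.25: Pab(L + a)/(6LEI) = 184.8/EI
  at A: triangular load, peak 4.25: w₀L³/(45EI) = 8.606/EI
  at B: triangular load, peak 4.25: 7w₀L³/(360EI) = 7.53/EI
  θ_A0 = 193.4/EI,  θ_B0 = 192.3/EI
Flexibility coefficients: a unit moment at one end gives L/(3EI) there and L/(6EI) at the far end, so f₁₁ = f₂₂ = 1.5/EI and f₁₂ = f₂₁ = 0.75/EI.
Compatibility — zero rotation at each built-in end:
  1.5 M_A + 0.75 M_B = 193.4
  0.75 M_A + 1.5 M_B = 192.3
Solving the pair gives M_A = 86.43 kN·m and M_B = 84.99 kN·m (hogging).

M_B = 84.99 kN·m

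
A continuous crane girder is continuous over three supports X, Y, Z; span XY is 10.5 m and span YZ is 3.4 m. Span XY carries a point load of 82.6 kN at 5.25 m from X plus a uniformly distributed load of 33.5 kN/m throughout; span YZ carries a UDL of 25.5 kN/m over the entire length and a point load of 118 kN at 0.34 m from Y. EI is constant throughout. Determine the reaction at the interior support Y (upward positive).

R_Y = 557.1 kN

Release continuity at Y by inserting a hinge; the redundant is the internal moment M_Y. The primary structure is two simply-supported spans XY and YZ.
Rotations at Y on the released spans (each span's end-slope, ×1/EI):
  span XY: point load 82.6 at a = 5.25: Pab(L + a)/(6LEI) = 569.2/EI
  span XY: UDL 33.5: wL³/(24EI) = 1616/EI
  span YZ: UDL 25.5: wL³/(24EI) = 41.76/EI
  span YZ: point load 118 at a = 0.34: Pab(L + b)/(6LEI) = 38.88/EI
  relative rotation θ_0 = (2185 + 80.64)/EI = 2266/EI
A unit hogging moment at Y produces rotation L₁/(3EI) + L₂/(3EI) = 4.633/EI.
Slope continuity at Y: θ_0 = M_Y·4.633/EI, so M_Y = 2266/4.633 = 489 kN·m (hogging).
Span XY, ΣM about X with M_Y applied at Y: R_Y^{XY}·10.5 = 2280 + 489, so R_Y^{XY} = 263.7 kN and R_X = 434.4 − 263.7 = 170.6 kN.
Span YZ, ΣM about Z: R_Y^{YZ}·3.4 = 508.5 + 489, so R_Y^{YZ} = 293.4 kN and R_Z = 204.7 − 293.4 = -88.67 kN.
R_Y = 263.7 + 293.4 = 557.1 kN.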